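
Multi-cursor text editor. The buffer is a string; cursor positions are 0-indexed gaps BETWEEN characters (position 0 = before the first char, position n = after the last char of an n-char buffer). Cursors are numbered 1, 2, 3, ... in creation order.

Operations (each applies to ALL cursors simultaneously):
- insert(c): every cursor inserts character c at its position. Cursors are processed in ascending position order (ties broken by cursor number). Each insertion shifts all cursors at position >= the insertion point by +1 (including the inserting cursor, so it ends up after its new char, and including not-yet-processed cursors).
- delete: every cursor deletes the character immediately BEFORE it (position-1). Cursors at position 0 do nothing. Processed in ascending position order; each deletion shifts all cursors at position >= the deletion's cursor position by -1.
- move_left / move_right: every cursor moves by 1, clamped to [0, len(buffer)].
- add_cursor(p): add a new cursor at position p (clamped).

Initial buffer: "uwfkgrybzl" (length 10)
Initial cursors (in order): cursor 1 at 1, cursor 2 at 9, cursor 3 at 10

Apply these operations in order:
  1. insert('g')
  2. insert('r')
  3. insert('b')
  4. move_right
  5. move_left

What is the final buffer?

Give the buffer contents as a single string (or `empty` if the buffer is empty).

After op 1 (insert('g')): buffer="ugwfkgrybzglg" (len 13), cursors c1@2 c2@11 c3@13, authorship .1........2.3
After op 2 (insert('r')): buffer="ugrwfkgrybzgrlgr" (len 16), cursors c1@3 c2@13 c3@16, authorship .11........22.33
After op 3 (insert('b')): buffer="ugrbwfkgrybzgrblgrb" (len 19), cursors c1@4 c2@15 c3@19, authorship .111........222.333
After op 4 (move_right): buffer="ugrbwfkgrybzgrblgrb" (len 19), cursors c1@5 c2@16 c3@19, authorship .111........222.333
After op 5 (move_left): buffer="ugrbwfkgrybzgrblgrb" (len 19), cursors c1@4 c2@15 c3@18, authorship .111........222.333

Answer: ugrbwfkgrybzgrblgrb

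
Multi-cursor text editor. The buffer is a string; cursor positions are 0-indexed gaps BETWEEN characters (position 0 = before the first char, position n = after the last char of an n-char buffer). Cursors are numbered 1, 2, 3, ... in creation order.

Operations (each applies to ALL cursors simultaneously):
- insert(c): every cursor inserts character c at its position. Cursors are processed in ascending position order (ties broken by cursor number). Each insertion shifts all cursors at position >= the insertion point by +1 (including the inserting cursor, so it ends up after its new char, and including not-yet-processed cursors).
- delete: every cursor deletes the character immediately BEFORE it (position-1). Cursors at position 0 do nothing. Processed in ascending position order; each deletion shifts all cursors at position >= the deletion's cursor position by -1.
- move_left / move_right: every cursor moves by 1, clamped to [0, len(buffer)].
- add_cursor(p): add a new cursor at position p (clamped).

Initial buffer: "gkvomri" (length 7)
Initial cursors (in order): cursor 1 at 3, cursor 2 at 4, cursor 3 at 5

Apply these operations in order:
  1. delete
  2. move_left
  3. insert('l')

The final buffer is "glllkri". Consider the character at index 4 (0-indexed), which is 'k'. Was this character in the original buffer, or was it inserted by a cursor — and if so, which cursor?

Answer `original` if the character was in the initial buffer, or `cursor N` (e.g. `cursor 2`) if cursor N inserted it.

Answer: original

Derivation:
After op 1 (delete): buffer="gkri" (len 4), cursors c1@2 c2@2 c3@2, authorship ....
After op 2 (move_left): buffer="gkri" (len 4), cursors c1@1 c2@1 c3@1, authorship ....
After op 3 (insert('l')): buffer="glllkri" (len 7), cursors c1@4 c2@4 c3@4, authorship .123...
Authorship (.=original, N=cursor N): . 1 2 3 . . .
Index 4: author = original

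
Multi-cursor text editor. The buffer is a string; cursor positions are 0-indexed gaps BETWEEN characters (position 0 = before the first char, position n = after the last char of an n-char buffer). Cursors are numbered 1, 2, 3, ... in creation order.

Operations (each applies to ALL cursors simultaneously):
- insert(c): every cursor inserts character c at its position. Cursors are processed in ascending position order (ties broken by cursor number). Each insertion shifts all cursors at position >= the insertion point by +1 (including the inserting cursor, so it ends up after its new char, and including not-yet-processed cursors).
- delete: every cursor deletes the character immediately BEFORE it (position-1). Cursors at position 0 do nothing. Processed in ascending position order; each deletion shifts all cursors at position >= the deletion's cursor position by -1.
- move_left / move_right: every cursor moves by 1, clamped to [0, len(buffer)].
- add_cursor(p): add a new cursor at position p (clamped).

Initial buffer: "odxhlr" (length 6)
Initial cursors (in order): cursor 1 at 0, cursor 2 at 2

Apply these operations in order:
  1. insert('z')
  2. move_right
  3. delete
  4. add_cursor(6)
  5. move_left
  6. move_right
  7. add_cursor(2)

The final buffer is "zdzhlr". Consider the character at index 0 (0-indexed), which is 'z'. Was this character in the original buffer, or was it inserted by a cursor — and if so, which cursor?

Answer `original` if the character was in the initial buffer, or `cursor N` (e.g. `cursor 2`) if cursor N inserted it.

Answer: cursor 1

Derivation:
After op 1 (insert('z')): buffer="zodzxhlr" (len 8), cursors c1@1 c2@4, authorship 1..2....
After op 2 (move_right): buffer="zodzxhlr" (len 8), cursors c1@2 c2@5, authorship 1..2....
After op 3 (delete): buffer="zdzhlr" (len 6), cursors c1@1 c2@3, authorship 1.2...
After op 4 (add_cursor(6)): buffer="zdzhlr" (len 6), cursors c1@1 c2@3 c3@6, authorship 1.2...
After op 5 (move_left): buffer="zdzhlr" (len 6), cursors c1@0 c2@2 c3@5, authorship 1.2...
After op 6 (move_right): buffer="zdzhlr" (len 6), cursors c1@1 c2@3 c3@6, authorship 1.2...
After op 7 (add_cursor(2)): buffer="zdzhlr" (len 6), cursors c1@1 c4@2 c2@3 c3@6, authorship 1.2...
Authorship (.=original, N=cursor N): 1 . 2 . . .
Index 0: author = 1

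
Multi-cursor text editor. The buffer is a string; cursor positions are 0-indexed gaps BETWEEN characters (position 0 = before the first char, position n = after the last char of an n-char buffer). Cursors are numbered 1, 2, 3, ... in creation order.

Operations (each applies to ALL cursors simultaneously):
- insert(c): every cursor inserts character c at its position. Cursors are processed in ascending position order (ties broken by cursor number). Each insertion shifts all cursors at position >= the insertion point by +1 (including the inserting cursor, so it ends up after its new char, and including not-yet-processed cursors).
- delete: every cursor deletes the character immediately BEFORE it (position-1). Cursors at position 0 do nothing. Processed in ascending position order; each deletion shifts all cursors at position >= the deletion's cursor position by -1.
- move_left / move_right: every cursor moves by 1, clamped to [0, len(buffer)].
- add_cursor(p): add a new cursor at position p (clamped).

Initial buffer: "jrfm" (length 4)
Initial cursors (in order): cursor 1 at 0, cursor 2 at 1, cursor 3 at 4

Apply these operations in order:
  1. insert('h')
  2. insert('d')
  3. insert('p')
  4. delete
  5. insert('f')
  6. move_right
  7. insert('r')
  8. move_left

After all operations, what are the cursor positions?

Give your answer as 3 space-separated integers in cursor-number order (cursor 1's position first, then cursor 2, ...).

Answer: 4 9 15

Derivation:
After op 1 (insert('h')): buffer="hjhrfmh" (len 7), cursors c1@1 c2@3 c3@7, authorship 1.2...3
After op 2 (insert('d')): buffer="hdjhdrfmhd" (len 10), cursors c1@2 c2@5 c3@10, authorship 11.22...33
After op 3 (insert('p')): buffer="hdpjhdprfmhdp" (len 13), cursors c1@3 c2@7 c3@13, authorship 111.222...333
After op 4 (delete): buffer="hdjhdrfmhd" (len 10), cursors c1@2 c2@5 c3@10, authorship 11.22...33
After op 5 (insert('f')): buffer="hdfjhdfrfmhdf" (len 13), cursors c1@3 c2@7 c3@13, authorship 111.222...333
After op 6 (move_right): buffer="hdfjhdfrfmhdf" (len 13), cursors c1@4 c2@8 c3@13, authorship 111.222...333
After op 7 (insert('r')): buffer="hdfjrhdfrrfmhdfr" (len 16), cursors c1@5 c2@10 c3@16, authorship 111.1222.2..3333
After op 8 (move_left): buffer="hdfjrhdfrrfmhdfr" (len 16), cursors c1@4 c2@9 c3@15, authorship 111.1222.2..3333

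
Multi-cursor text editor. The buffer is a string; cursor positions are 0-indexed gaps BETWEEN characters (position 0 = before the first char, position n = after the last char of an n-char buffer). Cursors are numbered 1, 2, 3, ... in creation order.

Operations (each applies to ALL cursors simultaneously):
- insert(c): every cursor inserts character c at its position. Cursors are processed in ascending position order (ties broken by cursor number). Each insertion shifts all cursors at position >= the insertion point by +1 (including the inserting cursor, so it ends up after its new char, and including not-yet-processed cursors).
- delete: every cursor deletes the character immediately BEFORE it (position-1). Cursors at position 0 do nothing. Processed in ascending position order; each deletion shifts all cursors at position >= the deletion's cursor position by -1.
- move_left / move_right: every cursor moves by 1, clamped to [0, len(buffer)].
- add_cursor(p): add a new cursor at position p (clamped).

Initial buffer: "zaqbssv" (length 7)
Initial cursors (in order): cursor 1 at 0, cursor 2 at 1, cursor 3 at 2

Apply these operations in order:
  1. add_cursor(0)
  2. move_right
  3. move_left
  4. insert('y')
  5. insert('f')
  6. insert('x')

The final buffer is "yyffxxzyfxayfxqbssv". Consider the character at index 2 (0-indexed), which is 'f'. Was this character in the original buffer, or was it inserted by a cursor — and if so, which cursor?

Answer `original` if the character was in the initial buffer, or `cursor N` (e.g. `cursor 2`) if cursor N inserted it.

After op 1 (add_cursor(0)): buffer="zaqbssv" (len 7), cursors c1@0 c4@0 c2@1 c3@2, authorship .......
After op 2 (move_right): buffer="zaqbssv" (len 7), cursors c1@1 c4@1 c2@2 c3@3, authorship .......
After op 3 (move_left): buffer="zaqbssv" (len 7), cursors c1@0 c4@0 c2@1 c3@2, authorship .......
After op 4 (insert('y')): buffer="yyzyayqbssv" (len 11), cursors c1@2 c4@2 c2@4 c3@6, authorship 14.2.3.....
After op 5 (insert('f')): buffer="yyffzyfayfqbssv" (len 15), cursors c1@4 c4@4 c2@7 c3@10, authorship 1414.22.33.....
After op 6 (insert('x')): buffer="yyffxxzyfxayfxqbssv" (len 19), cursors c1@6 c4@6 c2@10 c3@14, authorship 141414.222.333.....
Authorship (.=original, N=cursor N): 1 4 1 4 1 4 . 2 2 2 . 3 3 3 . . . . .
Index 2: author = 1

Answer: cursor 1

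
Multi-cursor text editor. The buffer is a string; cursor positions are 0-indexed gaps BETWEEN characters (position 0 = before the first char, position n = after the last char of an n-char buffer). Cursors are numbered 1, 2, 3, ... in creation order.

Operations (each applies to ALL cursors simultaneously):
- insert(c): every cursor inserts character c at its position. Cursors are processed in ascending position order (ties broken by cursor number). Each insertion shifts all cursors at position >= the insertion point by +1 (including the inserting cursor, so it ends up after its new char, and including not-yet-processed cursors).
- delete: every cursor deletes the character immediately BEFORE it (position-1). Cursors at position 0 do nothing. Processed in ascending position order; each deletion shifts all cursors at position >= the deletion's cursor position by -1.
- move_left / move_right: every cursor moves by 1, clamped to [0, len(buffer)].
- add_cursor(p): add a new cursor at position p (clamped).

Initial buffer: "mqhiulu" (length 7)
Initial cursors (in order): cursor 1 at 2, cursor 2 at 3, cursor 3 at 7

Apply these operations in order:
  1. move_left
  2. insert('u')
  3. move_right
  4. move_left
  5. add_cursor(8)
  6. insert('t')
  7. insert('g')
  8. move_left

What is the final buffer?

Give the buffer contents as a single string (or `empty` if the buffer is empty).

Answer: mutgqutghiultgutgu

Derivation:
After op 1 (move_left): buffer="mqhiulu" (len 7), cursors c1@1 c2@2 c3@6, authorship .......
After op 2 (insert('u')): buffer="muquhiuluu" (len 10), cursors c1@2 c2@4 c3@9, authorship .1.2....3.
After op 3 (move_right): buffer="muquhiuluu" (len 10), cursors c1@3 c2@5 c3@10, authorship .1.2....3.
After op 4 (move_left): buffer="muquhiuluu" (len 10), cursors c1@2 c2@4 c3@9, authorship .1.2....3.
After op 5 (add_cursor(8)): buffer="muquhiuluu" (len 10), cursors c1@2 c2@4 c4@8 c3@9, authorship .1.2....3.
After op 6 (insert('t')): buffer="mutquthiultutu" (len 14), cursors c1@3 c2@6 c4@11 c3@13, authorship .11.22....433.
After op 7 (insert('g')): buffer="mutgqutghiultgutgu" (len 18), cursors c1@4 c2@8 c4@14 c3@17, authorship .111.222....44333.
After op 8 (move_left): buffer="mutgqutghiultgutgu" (len 18), cursors c1@3 c2@7 c4@13 c3@16, authorship .111.222....44333.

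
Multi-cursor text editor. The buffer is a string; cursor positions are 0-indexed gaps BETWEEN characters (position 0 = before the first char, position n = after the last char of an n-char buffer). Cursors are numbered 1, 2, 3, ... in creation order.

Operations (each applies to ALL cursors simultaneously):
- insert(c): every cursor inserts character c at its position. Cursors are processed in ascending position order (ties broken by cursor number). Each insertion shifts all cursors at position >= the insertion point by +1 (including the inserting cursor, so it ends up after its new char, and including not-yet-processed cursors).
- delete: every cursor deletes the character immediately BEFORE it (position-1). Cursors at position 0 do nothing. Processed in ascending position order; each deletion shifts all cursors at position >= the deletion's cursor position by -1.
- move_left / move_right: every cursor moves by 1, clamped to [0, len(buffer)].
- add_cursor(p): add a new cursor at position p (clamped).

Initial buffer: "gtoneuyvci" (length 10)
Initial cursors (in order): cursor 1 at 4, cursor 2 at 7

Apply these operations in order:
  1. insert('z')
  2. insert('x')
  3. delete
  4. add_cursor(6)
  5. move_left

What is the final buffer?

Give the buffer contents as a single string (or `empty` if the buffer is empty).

Answer: gtonzeuyzvci

Derivation:
After op 1 (insert('z')): buffer="gtonzeuyzvci" (len 12), cursors c1@5 c2@9, authorship ....1...2...
After op 2 (insert('x')): buffer="gtonzxeuyzxvci" (len 14), cursors c1@6 c2@11, authorship ....11...22...
After op 3 (delete): buffer="gtonzeuyzvci" (len 12), cursors c1@5 c2@9, authorship ....1...2...
After op 4 (add_cursor(6)): buffer="gtonzeuyzvci" (len 12), cursors c1@5 c3@6 c2@9, authorship ....1...2...
After op 5 (move_left): buffer="gtonzeuyzvci" (len 12), cursors c1@4 c3@5 c2@8, authorship ....1...2...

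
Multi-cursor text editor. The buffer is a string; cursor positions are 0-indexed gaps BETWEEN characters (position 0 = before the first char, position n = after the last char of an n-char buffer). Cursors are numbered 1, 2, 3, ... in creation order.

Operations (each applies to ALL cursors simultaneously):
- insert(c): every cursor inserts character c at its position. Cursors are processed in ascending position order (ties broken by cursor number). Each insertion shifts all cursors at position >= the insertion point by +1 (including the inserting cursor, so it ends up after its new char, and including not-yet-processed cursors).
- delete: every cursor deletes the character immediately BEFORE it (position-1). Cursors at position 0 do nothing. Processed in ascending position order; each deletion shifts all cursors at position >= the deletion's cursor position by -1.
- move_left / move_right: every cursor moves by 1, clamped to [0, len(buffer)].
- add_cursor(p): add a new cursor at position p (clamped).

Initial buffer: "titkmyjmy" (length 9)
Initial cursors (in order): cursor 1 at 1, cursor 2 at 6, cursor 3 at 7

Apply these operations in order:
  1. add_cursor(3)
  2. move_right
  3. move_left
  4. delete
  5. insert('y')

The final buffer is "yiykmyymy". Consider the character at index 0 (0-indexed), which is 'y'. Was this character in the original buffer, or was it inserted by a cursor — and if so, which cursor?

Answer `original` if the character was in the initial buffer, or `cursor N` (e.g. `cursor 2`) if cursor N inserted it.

After op 1 (add_cursor(3)): buffer="titkmyjmy" (len 9), cursors c1@1 c4@3 c2@6 c3@7, authorship .........
After op 2 (move_right): buffer="titkmyjmy" (len 9), cursors c1@2 c4@4 c2@7 c3@8, authorship .........
After op 3 (move_left): buffer="titkmyjmy" (len 9), cursors c1@1 c4@3 c2@6 c3@7, authorship .........
After op 4 (delete): buffer="ikmmy" (len 5), cursors c1@0 c4@1 c2@3 c3@3, authorship .....
After op 5 (insert('y')): buffer="yiykmyymy" (len 9), cursors c1@1 c4@3 c2@7 c3@7, authorship 1.4..23..
Authorship (.=original, N=cursor N): 1 . 4 . . 2 3 . .
Index 0: author = 1

Answer: cursor 1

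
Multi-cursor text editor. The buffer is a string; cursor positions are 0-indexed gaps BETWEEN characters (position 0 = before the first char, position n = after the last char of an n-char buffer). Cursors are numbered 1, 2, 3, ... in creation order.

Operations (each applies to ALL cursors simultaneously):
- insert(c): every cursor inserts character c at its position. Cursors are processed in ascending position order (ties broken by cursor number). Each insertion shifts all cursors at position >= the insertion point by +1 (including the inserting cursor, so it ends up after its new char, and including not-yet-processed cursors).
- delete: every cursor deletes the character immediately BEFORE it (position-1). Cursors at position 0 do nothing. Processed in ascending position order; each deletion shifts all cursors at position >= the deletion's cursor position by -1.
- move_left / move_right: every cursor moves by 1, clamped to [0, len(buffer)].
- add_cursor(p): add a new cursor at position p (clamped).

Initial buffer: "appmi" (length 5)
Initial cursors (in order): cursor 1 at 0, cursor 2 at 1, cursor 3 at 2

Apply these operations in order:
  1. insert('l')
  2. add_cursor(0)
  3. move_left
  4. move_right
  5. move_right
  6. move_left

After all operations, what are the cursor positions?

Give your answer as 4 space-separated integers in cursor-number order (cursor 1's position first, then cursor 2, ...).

Answer: 1 3 5 1

Derivation:
After op 1 (insert('l')): buffer="lalplpmi" (len 8), cursors c1@1 c2@3 c3@5, authorship 1.2.3...
After op 2 (add_cursor(0)): buffer="lalplpmi" (len 8), cursors c4@0 c1@1 c2@3 c3@5, authorship 1.2.3...
After op 3 (move_left): buffer="lalplpmi" (len 8), cursors c1@0 c4@0 c2@2 c3@4, authorship 1.2.3...
After op 4 (move_right): buffer="lalplpmi" (len 8), cursors c1@1 c4@1 c2@3 c3@5, authorship 1.2.3...
After op 5 (move_right): buffer="lalplpmi" (len 8), cursors c1@2 c4@2 c2@4 c3@6, authorship 1.2.3...
After op 6 (move_left): buffer="lalplpmi" (len 8), cursors c1@1 c4@1 c2@3 c3@5, authorship 1.2.3...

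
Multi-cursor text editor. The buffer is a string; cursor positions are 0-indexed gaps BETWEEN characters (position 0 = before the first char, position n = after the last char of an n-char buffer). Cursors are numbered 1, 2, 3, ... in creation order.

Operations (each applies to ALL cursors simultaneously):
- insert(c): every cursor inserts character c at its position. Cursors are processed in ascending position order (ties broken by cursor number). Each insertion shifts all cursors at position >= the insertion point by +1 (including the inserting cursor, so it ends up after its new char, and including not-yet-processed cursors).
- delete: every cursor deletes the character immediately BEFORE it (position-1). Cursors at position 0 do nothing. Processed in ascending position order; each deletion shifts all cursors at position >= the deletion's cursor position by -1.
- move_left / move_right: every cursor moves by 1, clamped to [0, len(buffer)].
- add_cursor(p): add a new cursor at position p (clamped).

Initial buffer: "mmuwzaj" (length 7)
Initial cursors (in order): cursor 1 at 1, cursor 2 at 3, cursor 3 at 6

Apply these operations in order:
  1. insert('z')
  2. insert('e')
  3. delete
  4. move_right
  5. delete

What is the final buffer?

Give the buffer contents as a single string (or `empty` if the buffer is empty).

Answer: mzuzzaz

Derivation:
After op 1 (insert('z')): buffer="mzmuzwzazj" (len 10), cursors c1@2 c2@5 c3@9, authorship .1..2...3.
After op 2 (insert('e')): buffer="mzemuzewzazej" (len 13), cursors c1@3 c2@7 c3@12, authorship .11..22...33.
After op 3 (delete): buffer="mzmuzwzazj" (len 10), cursors c1@2 c2@5 c3@9, authorship .1..2...3.
After op 4 (move_right): buffer="mzmuzwzazj" (len 10), cursors c1@3 c2@6 c3@10, authorship .1..2...3.
After op 5 (delete): buffer="mzuzzaz" (len 7), cursors c1@2 c2@4 c3@7, authorship .1.2..3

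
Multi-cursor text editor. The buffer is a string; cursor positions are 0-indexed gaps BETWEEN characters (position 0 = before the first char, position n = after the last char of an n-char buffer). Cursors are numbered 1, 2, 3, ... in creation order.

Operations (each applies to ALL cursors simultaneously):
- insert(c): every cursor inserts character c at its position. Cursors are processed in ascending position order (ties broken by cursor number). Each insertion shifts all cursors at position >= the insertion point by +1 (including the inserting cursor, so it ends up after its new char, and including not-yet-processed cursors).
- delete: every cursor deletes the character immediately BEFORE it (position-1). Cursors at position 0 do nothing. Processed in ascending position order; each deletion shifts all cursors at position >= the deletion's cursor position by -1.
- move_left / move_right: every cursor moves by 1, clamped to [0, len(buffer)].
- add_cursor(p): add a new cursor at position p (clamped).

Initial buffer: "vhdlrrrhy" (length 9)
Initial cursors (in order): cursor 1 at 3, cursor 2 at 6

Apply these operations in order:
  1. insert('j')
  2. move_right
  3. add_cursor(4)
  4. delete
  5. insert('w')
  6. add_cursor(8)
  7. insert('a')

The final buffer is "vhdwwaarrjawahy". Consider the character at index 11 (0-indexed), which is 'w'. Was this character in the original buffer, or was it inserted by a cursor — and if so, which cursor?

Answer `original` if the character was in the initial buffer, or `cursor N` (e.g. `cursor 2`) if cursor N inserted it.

Answer: cursor 2

Derivation:
After op 1 (insert('j')): buffer="vhdjlrrjrhy" (len 11), cursors c1@4 c2@8, authorship ...1...2...
After op 2 (move_right): buffer="vhdjlrrjrhy" (len 11), cursors c1@5 c2@9, authorship ...1...2...
After op 3 (add_cursor(4)): buffer="vhdjlrrjrhy" (len 11), cursors c3@4 c1@5 c2@9, authorship ...1...2...
After op 4 (delete): buffer="vhdrrjhy" (len 8), cursors c1@3 c3@3 c2@6, authorship .....2..
After op 5 (insert('w')): buffer="vhdwwrrjwhy" (len 11), cursors c1@5 c3@5 c2@9, authorship ...13..22..
After op 6 (add_cursor(8)): buffer="vhdwwrrjwhy" (len 11), cursors c1@5 c3@5 c4@8 c2@9, authorship ...13..22..
After op 7 (insert('a')): buffer="vhdwwaarrjawahy" (len 15), cursors c1@7 c3@7 c4@11 c2@13, authorship ...1313..2422..
Authorship (.=original, N=cursor N): . . . 1 3 1 3 . . 2 4 2 2 . .
Index 11: author = 2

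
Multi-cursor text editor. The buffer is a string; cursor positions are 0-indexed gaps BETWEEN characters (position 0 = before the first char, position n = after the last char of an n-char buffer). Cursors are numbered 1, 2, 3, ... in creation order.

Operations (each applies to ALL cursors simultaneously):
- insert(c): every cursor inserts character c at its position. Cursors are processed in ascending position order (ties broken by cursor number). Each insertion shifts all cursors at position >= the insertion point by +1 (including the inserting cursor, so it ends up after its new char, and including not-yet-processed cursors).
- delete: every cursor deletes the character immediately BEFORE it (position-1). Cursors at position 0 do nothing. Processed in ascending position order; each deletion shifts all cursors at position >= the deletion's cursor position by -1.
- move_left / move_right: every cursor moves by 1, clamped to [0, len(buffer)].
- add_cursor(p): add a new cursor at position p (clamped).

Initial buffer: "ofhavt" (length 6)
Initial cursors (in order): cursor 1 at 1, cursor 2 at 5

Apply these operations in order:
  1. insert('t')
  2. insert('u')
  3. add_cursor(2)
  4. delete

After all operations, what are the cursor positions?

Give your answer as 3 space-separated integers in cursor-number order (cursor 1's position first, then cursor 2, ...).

Answer: 1 6 1

Derivation:
After op 1 (insert('t')): buffer="otfhavtt" (len 8), cursors c1@2 c2@7, authorship .1....2.
After op 2 (insert('u')): buffer="otufhavtut" (len 10), cursors c1@3 c2@9, authorship .11....22.
After op 3 (add_cursor(2)): buffer="otufhavtut" (len 10), cursors c3@2 c1@3 c2@9, authorship .11....22.
After op 4 (delete): buffer="ofhavtt" (len 7), cursors c1@1 c3@1 c2@6, authorship .....2.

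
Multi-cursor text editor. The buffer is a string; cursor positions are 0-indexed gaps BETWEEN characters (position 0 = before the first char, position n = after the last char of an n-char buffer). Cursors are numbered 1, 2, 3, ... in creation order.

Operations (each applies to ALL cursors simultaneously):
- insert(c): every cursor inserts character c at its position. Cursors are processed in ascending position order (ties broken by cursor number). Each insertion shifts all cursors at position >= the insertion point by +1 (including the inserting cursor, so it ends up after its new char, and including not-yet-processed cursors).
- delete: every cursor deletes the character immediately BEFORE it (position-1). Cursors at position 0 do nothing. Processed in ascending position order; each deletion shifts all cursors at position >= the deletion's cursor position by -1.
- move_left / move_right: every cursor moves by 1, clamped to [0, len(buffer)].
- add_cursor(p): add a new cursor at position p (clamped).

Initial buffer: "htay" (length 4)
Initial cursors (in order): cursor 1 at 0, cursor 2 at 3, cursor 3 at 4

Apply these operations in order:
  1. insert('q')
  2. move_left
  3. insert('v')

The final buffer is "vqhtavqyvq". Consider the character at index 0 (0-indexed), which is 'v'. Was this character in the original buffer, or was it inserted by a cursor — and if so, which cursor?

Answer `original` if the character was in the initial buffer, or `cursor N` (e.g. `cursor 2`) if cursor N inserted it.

After op 1 (insert('q')): buffer="qhtaqyq" (len 7), cursors c1@1 c2@5 c3@7, authorship 1...2.3
After op 2 (move_left): buffer="qhtaqyq" (len 7), cursors c1@0 c2@4 c3@6, authorship 1...2.3
After op 3 (insert('v')): buffer="vqhtavqyvq" (len 10), cursors c1@1 c2@6 c3@9, authorship 11...22.33
Authorship (.=original, N=cursor N): 1 1 . . . 2 2 . 3 3
Index 0: author = 1

Answer: cursor 1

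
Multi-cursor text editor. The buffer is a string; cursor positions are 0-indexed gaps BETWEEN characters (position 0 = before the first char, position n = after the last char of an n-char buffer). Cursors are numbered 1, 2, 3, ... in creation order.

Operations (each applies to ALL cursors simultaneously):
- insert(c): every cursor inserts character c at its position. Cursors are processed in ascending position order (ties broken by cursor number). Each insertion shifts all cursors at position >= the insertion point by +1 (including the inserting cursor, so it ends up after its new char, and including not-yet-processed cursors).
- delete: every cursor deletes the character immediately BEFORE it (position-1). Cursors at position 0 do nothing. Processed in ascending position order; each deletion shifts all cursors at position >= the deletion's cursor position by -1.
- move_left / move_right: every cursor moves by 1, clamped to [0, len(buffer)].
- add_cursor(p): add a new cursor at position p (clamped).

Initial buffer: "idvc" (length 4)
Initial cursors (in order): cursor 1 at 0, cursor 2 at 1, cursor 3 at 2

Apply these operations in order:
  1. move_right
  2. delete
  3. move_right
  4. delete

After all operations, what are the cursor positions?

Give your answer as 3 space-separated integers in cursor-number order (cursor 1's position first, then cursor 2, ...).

After op 1 (move_right): buffer="idvc" (len 4), cursors c1@1 c2@2 c3@3, authorship ....
After op 2 (delete): buffer="c" (len 1), cursors c1@0 c2@0 c3@0, authorship .
After op 3 (move_right): buffer="c" (len 1), cursors c1@1 c2@1 c3@1, authorship .
After op 4 (delete): buffer="" (len 0), cursors c1@0 c2@0 c3@0, authorship 

Answer: 0 0 0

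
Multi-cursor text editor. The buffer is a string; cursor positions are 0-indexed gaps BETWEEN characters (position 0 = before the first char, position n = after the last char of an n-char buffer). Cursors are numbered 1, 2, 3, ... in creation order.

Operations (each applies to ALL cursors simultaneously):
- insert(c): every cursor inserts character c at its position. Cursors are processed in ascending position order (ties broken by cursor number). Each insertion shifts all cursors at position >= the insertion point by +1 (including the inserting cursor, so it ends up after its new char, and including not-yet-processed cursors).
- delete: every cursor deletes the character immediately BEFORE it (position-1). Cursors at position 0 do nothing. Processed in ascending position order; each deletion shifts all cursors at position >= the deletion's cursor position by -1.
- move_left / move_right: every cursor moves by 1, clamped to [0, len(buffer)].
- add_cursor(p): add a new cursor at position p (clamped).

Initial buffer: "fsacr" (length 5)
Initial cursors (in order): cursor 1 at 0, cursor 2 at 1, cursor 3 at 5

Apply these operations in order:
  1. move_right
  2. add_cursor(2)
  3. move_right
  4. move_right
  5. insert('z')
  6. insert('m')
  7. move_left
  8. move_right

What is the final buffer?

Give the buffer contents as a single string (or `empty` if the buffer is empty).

After op 1 (move_right): buffer="fsacr" (len 5), cursors c1@1 c2@2 c3@5, authorship .....
After op 2 (add_cursor(2)): buffer="fsacr" (len 5), cursors c1@1 c2@2 c4@2 c3@5, authorship .....
After op 3 (move_right): buffer="fsacr" (len 5), cursors c1@2 c2@3 c4@3 c3@5, authorship .....
After op 4 (move_right): buffer="fsacr" (len 5), cursors c1@3 c2@4 c4@4 c3@5, authorship .....
After op 5 (insert('z')): buffer="fsazczzrz" (len 9), cursors c1@4 c2@7 c4@7 c3@9, authorship ...1.24.3
After op 6 (insert('m')): buffer="fsazmczzmmrzm" (len 13), cursors c1@5 c2@10 c4@10 c3@13, authorship ...11.2424.33
After op 7 (move_left): buffer="fsazmczzmmrzm" (len 13), cursors c1@4 c2@9 c4@9 c3@12, authorship ...11.2424.33
After op 8 (move_right): buffer="fsazmczzmmrzm" (len 13), cursors c1@5 c2@10 c4@10 c3@13, authorship ...11.2424.33

Answer: fsazmczzmmrzm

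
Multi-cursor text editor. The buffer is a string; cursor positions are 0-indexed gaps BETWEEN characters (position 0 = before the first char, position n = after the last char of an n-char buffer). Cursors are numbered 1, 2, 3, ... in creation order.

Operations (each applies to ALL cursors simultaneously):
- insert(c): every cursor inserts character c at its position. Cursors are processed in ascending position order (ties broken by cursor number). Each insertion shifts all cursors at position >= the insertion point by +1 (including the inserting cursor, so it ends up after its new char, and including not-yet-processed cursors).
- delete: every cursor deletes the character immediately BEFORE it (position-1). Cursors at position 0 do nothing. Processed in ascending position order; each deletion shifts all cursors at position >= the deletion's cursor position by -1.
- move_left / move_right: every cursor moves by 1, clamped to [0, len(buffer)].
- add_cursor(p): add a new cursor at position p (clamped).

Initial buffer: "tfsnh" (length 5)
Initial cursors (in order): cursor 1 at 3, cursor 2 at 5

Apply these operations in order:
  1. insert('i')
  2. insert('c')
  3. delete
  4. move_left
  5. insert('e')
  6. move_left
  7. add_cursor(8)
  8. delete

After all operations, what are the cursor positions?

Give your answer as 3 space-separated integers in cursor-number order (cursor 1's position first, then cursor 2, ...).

Answer: 2 5 5

Derivation:
After op 1 (insert('i')): buffer="tfsinhi" (len 7), cursors c1@4 c2@7, authorship ...1..2
After op 2 (insert('c')): buffer="tfsicnhic" (len 9), cursors c1@5 c2@9, authorship ...11..22
After op 3 (delete): buffer="tfsinhi" (len 7), cursors c1@4 c2@7, authorship ...1..2
After op 4 (move_left): buffer="tfsinhi" (len 7), cursors c1@3 c2@6, authorship ...1..2
After op 5 (insert('e')): buffer="tfseinhei" (len 9), cursors c1@4 c2@8, authorship ...11..22
After op 6 (move_left): buffer="tfseinhei" (len 9), cursors c1@3 c2@7, authorship ...11..22
After op 7 (add_cursor(8)): buffer="tfseinhei" (len 9), cursors c1@3 c2@7 c3@8, authorship ...11..22
After op 8 (delete): buffer="tfeini" (len 6), cursors c1@2 c2@5 c3@5, authorship ..11.2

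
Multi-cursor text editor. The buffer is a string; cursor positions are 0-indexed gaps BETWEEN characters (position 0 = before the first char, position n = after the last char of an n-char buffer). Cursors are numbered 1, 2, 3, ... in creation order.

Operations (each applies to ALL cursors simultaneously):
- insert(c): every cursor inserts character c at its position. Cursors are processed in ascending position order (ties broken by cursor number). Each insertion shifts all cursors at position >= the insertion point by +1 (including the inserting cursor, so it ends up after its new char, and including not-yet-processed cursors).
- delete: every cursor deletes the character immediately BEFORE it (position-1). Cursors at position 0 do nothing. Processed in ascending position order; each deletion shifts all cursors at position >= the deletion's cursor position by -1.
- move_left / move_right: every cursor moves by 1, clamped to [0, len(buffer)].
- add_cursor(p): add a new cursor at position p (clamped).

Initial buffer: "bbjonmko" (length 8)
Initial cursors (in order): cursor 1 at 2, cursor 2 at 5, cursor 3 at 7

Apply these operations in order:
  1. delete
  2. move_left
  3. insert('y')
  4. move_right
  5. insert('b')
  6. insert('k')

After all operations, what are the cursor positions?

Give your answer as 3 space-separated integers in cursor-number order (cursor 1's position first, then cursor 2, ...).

After op 1 (delete): buffer="bjomo" (len 5), cursors c1@1 c2@3 c3@4, authorship .....
After op 2 (move_left): buffer="bjomo" (len 5), cursors c1@0 c2@2 c3@3, authorship .....
After op 3 (insert('y')): buffer="ybjyoymo" (len 8), cursors c1@1 c2@4 c3@6, authorship 1..2.3..
After op 4 (move_right): buffer="ybjyoymo" (len 8), cursors c1@2 c2@5 c3@7, authorship 1..2.3..
After op 5 (insert('b')): buffer="ybbjyobymbo" (len 11), cursors c1@3 c2@7 c3@10, authorship 1.1.2.23.3.
After op 6 (insert('k')): buffer="ybbkjyobkymbko" (len 14), cursors c1@4 c2@9 c3@13, authorship 1.11.2.223.33.

Answer: 4 9 13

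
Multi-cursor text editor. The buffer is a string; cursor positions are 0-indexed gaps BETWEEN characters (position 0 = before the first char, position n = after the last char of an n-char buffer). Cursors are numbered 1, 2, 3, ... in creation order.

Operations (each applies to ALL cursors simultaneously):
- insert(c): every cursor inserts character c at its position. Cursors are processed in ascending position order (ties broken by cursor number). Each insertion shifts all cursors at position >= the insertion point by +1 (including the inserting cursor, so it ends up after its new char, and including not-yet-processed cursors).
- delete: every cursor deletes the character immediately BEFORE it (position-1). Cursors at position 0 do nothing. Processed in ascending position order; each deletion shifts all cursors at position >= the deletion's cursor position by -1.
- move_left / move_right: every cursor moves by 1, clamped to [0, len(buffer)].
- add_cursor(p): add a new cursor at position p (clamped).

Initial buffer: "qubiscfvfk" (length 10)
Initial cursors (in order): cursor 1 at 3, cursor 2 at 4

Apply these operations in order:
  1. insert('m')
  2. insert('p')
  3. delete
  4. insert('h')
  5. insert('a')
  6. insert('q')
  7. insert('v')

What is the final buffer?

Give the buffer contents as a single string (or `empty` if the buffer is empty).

Answer: qubmhaqvimhaqvscfvfk

Derivation:
After op 1 (insert('m')): buffer="qubmimscfvfk" (len 12), cursors c1@4 c2@6, authorship ...1.2......
After op 2 (insert('p')): buffer="qubmpimpscfvfk" (len 14), cursors c1@5 c2@8, authorship ...11.22......
After op 3 (delete): buffer="qubmimscfvfk" (len 12), cursors c1@4 c2@6, authorship ...1.2......
After op 4 (insert('h')): buffer="qubmhimhscfvfk" (len 14), cursors c1@5 c2@8, authorship ...11.22......
After op 5 (insert('a')): buffer="qubmhaimhascfvfk" (len 16), cursors c1@6 c2@10, authorship ...111.222......
After op 6 (insert('q')): buffer="qubmhaqimhaqscfvfk" (len 18), cursors c1@7 c2@12, authorship ...1111.2222......
After op 7 (insert('v')): buffer="qubmhaqvimhaqvscfvfk" (len 20), cursors c1@8 c2@14, authorship ...11111.22222......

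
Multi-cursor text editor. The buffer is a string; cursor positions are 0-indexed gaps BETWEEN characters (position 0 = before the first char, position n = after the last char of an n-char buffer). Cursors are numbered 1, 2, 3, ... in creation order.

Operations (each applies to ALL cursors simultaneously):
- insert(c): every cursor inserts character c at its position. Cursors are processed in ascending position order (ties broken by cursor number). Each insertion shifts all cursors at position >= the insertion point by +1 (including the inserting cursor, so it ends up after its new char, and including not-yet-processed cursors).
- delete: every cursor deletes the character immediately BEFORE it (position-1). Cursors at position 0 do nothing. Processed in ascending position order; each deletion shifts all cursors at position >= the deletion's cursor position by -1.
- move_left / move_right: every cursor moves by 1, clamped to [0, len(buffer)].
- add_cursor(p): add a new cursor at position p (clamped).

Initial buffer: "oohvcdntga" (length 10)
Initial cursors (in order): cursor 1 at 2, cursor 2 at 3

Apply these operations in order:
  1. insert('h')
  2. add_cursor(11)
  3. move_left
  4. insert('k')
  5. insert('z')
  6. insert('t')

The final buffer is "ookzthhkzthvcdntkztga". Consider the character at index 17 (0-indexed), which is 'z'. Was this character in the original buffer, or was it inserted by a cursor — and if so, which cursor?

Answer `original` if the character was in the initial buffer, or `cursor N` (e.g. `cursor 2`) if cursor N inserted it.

After op 1 (insert('h')): buffer="oohhhvcdntga" (len 12), cursors c1@3 c2@5, authorship ..1.2.......
After op 2 (add_cursor(11)): buffer="oohhhvcdntga" (len 12), cursors c1@3 c2@5 c3@11, authorship ..1.2.......
After op 3 (move_left): buffer="oohhhvcdntga" (len 12), cursors c1@2 c2@4 c3@10, authorship ..1.2.......
After op 4 (insert('k')): buffer="ookhhkhvcdntkga" (len 15), cursors c1@3 c2@6 c3@13, authorship ..11.22.....3..
After op 5 (insert('z')): buffer="ookzhhkzhvcdntkzga" (len 18), cursors c1@4 c2@8 c3@16, authorship ..111.222.....33..
After op 6 (insert('t')): buffer="ookzthhkzthvcdntkztga" (len 21), cursors c1@5 c2@10 c3@19, authorship ..1111.2222.....333..
Authorship (.=original, N=cursor N): . . 1 1 1 1 . 2 2 2 2 . . . . . 3 3 3 . .
Index 17: author = 3

Answer: cursor 3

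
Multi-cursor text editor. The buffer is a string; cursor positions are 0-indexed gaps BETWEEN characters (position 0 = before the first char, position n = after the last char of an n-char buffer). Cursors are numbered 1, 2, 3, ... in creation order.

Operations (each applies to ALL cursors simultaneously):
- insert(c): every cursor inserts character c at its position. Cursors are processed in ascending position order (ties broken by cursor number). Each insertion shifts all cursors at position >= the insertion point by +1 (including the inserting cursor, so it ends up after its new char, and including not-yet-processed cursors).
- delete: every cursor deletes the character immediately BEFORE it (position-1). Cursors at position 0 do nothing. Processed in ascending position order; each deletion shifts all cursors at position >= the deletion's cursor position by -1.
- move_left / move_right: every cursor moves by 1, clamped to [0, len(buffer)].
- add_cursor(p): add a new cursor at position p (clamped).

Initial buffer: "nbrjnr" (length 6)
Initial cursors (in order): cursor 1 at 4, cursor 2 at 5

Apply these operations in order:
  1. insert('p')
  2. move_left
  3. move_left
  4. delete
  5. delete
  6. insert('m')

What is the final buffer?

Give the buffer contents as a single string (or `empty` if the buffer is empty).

Answer: nmmnpr

Derivation:
After op 1 (insert('p')): buffer="nbrjpnpr" (len 8), cursors c1@5 c2@7, authorship ....1.2.
After op 2 (move_left): buffer="nbrjpnpr" (len 8), cursors c1@4 c2@6, authorship ....1.2.
After op 3 (move_left): buffer="nbrjpnpr" (len 8), cursors c1@3 c2@5, authorship ....1.2.
After op 4 (delete): buffer="nbjnpr" (len 6), cursors c1@2 c2@3, authorship ....2.
After op 5 (delete): buffer="nnpr" (len 4), cursors c1@1 c2@1, authorship ..2.
After op 6 (insert('m')): buffer="nmmnpr" (len 6), cursors c1@3 c2@3, authorship .12.2.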